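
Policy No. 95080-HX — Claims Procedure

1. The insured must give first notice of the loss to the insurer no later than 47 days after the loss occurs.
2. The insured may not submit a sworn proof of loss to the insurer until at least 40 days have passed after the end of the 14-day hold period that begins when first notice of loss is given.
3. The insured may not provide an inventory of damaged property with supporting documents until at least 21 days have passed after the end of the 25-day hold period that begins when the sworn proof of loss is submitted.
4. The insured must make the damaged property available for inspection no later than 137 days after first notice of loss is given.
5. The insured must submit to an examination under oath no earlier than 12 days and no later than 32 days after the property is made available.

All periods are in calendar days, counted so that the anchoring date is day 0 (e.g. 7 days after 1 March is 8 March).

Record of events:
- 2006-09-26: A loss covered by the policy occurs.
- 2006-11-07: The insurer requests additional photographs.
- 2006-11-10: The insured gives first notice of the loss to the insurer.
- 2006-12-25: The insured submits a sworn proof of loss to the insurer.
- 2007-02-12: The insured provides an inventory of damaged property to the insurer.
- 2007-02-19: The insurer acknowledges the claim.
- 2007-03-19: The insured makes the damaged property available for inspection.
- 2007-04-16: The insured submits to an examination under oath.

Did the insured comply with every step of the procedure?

No

(1) due by 2006-09-26 + 47 days = 2006-11-12; done 2006-11-10 — timely.
(2) permitted from 2006-11-24 + 40 days = 2007-01-03 onward; acted on 2006-12-25, 9 days prematurely.
That is the first point of non-compliance.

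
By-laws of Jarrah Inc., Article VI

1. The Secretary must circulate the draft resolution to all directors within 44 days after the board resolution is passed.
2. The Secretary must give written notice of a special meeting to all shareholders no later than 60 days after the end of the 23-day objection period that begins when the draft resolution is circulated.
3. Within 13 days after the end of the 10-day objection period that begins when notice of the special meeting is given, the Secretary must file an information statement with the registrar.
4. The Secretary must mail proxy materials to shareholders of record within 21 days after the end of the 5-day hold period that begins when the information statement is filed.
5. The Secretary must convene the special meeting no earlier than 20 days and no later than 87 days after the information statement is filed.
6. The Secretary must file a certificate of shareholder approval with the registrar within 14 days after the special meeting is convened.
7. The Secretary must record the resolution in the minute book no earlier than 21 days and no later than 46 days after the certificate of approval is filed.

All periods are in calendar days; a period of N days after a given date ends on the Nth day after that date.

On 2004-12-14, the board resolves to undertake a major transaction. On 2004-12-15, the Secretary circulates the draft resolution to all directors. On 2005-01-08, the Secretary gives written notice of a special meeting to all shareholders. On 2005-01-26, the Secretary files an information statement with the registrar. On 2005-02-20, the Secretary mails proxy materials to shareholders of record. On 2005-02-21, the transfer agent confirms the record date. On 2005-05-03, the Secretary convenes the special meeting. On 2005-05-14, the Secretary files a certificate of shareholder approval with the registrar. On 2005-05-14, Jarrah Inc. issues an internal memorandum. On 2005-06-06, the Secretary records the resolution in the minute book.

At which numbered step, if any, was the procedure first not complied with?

(1) due by 2004-12-14 + 44 days = 2005-01-27; 2004-12-15 is within that limit.
(2) due by 2005-01-07 + 60 days = 2005-03-08; 2005-01-08 is within that limit.
(3) due by 2005-01-18 + 13 days = 2005-01-31; 2005-01-26 is within that limit.
(4) due by 2005-01-31 + 21 days = 2005-02-21; completed 2005-02-20, before the deadline.
(5) the permitted window runs from 2005-01-26 + 20 = 2005-02-15 to 2005-01-26 + 87 = 2005-04-23; 2005-05-03 is 10 days past the end of the window.
Later steps need not be reached.

Step 5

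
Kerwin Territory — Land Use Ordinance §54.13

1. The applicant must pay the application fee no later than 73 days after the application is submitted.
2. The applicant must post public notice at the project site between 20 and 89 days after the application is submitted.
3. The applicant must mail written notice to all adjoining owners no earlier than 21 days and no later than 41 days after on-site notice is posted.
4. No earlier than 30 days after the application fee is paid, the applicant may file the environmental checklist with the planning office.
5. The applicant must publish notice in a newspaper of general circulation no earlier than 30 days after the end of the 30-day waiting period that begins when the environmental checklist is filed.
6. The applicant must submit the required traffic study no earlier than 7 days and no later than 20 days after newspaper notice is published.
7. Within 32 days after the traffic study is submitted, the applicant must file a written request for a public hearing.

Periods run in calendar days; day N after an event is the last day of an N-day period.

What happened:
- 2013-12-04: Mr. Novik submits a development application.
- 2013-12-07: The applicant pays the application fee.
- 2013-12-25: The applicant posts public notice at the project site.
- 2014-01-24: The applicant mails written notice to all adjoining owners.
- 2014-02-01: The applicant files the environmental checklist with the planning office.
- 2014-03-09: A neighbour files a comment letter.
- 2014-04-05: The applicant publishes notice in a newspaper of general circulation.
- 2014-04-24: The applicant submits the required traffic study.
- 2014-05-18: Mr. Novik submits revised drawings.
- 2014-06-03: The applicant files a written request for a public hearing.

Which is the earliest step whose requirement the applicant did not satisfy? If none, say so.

Step 7

Step 1 — counting 73 days from 2013-12-04 (when the application is submitted) gives a deadline of 2014-02-15; done 2013-12-07 — timely.
Step 2 — 20 and 89 days from 2013-12-04 (when the application is submitted) are 2013-12-24 and 2014-03-03 respectively; done 2013-12-25 — within the window.
Step 3 — 21 and 41 days from 2013-12-25 (when on-site notice is posted) are 2014-01-15 and 2014-02-04 respectively; done 2014-01-24 — within the window.
Step 4 — must wait 30 days from 2013-12-07 (when the application fee is paid), so not before 2014-01-06; 2014-02-01 is on or after that date.
Step 5 — must wait 30 days from 2014-03-03 (end of the 30-day waiting period, which began when the environmental checklist is filed on 2014-02-01), so not before 2014-04-02; done 2014-04-05 — permitted.
Step 6 — 7 and 20 days from 2014-04-05 (when newspaper notice is published) are 2014-04-12 and 2014-04-25 respectively; done 2014-04-24, which is between those dates.
Step 7 — counting 32 days from 2014-04-24 (when the traffic study is submitted) gives a deadline of 2014-05-26; not done until 2014-06-03, 8 days after the deadline.
The analysis stops there.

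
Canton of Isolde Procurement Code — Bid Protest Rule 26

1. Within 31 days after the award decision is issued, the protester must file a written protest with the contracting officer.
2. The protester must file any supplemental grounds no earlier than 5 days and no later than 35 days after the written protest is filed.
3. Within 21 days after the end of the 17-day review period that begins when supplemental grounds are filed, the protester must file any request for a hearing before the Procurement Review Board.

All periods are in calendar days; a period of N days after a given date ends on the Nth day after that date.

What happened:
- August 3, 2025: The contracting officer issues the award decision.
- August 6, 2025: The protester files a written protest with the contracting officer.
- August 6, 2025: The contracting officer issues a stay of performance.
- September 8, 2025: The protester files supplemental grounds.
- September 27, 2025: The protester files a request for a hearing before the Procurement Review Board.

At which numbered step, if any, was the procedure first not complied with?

Step 1 — counting 31 days from August 3, 2025 (when the award decision is issued) gives a deadline of September 3, 2025; done August 6, 2025 — timely.
Step 2 — 5 and 35 days from August 6, 2025 (when the written protest is filed) are August 11, 2025 and September 10, 2025 respectively; done September 8, 2025 — within the window.
Step 3 — counting 21 days from September 25, 2025 (end of the 17-day review period, which began when supplemental grounds are filed on September 8, 2025) gives a deadline of October 16, 2025; September 27, 2025 is within that limit.

None — every step was satisfied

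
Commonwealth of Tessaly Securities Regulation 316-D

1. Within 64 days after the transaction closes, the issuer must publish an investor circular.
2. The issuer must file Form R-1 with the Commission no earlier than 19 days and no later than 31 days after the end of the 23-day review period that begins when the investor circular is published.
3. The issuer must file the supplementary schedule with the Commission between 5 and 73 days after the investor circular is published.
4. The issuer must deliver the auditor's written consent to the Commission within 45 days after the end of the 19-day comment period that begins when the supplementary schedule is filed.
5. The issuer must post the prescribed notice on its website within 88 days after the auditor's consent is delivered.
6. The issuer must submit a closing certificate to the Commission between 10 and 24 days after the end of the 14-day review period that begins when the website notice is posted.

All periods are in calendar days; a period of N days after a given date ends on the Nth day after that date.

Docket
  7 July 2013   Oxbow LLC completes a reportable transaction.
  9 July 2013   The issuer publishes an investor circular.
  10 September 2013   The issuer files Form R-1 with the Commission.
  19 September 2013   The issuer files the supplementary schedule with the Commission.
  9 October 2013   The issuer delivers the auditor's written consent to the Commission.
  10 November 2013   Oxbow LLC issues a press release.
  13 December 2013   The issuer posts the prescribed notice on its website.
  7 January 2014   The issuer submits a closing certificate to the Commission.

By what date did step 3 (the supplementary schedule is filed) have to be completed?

20 September 2013

Step 3 runs from 9 July 2013, when the investor circular is published. The window is 5–73 days after 9 July 2013; it closes on 20 September 2013.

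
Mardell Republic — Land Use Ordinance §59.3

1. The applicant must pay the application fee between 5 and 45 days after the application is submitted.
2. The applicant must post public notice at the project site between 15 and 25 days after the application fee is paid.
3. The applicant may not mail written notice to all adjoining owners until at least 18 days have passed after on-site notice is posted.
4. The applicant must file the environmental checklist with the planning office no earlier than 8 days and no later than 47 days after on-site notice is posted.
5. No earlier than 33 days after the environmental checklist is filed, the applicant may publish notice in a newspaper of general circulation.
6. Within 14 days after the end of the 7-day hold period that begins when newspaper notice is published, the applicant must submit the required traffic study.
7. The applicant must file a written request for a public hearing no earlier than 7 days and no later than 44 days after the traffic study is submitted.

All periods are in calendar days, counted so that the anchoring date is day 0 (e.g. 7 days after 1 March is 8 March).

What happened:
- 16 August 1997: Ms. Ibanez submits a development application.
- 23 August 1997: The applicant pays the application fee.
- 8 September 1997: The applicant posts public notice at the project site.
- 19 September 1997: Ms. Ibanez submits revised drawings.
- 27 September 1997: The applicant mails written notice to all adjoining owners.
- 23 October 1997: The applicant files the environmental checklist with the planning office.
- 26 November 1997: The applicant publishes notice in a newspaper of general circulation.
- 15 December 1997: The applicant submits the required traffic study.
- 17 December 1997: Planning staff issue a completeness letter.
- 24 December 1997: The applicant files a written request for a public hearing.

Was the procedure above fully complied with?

Yes

Step 1 — 5 and 45 days from 16 August 1997 (when the application is submitted) are 21 August 1997 and 30 September 1997 respectively; done 23 August 1997 — within the window.
Step 2 — 15 and 25 days from 23 August 1997 (when the application fee is paid) are 7 September 1997 and 17 September 1997 respectively; 8 September 1997 falls inside that range.
Step 3 — must wait 18 days from 8 September 1997 (when on-site notice is posted), so not before 26 September 1997; done 27 September 1997, after the minimum wait.
Step 4 — 8 and 47 days from 8 September 1997 (when on-site notice is posted) are 16 September 1997 and 25 October 1997 respectively; done 23 October 1997, which is between those dates.
Step 5 — must wait 33 days from 23 October 1997 (when the environmental checklist is filed), so not before 25 November 1997; done 26 November 1997, after the minimum wait.
Step 6 — counting 14 days from 3 December 1997 (end of the 7-day hold period, which began when newspaper notice is published on 26 November 1997) gives a deadline of 17 December 1997; 15 December 1997 is within that limit.
Step 7 — 7 and 44 days from 15 December 1997 (when the traffic study is submitted) are 22 December 1997 and 28 January 1998 respectively; 24 December 1997 falls inside that range.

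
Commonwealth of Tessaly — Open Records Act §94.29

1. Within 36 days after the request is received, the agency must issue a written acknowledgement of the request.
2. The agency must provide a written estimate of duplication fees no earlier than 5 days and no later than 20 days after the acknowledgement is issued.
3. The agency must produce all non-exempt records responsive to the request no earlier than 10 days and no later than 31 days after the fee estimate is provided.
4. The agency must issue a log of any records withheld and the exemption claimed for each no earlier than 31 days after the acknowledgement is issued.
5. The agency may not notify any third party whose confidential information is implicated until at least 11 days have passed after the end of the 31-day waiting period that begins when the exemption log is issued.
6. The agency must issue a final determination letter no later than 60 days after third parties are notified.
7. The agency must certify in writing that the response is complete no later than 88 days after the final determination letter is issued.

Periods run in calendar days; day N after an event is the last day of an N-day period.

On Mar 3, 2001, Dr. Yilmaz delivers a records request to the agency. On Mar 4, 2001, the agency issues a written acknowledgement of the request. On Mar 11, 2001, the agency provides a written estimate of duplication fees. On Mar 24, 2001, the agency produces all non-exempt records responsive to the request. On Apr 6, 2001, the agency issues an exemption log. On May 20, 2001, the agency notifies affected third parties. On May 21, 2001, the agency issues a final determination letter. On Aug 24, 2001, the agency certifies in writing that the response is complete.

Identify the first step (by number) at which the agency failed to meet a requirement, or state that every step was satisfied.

Step 1 — counting 36 days from Mar 3, 2001 (when the request is received) gives a deadline of Apr 8, 2001; done Mar 4, 2001 — timely.
Step 2 — 5 and 20 days from Mar 4, 2001 (when the acknowledgement is issued) are Mar 9, 2001 and Mar 24, 2001 respectively; done Mar 11, 2001 — within the window.
Step 3 — 10 and 31 days from Mar 11, 2001 (when the fee estimate is provided) are Mar 21, 2001 and Apr 11, 2001 respectively; done Mar 24, 2001 — within the window.
Step 4 — must wait 31 days from Mar 4, 2001 (when the acknowledgement is issued), so not before Apr 4, 2001; done Apr 6, 2001, after the minimum wait.
Step 5 — must wait 11 days from May 7, 2001 (end of the 31-day waiting period, which began when the exemption log is issued on Apr 6, 2001), so not before May 18, 2001; done May 20, 2001 — permitted.
Step 6 — counting 60 days from May 20, 2001 (when third parties are notified) gives a deadline of Jul 19, 2001; May 21, 2001 is within that limit.
Step 7 — counting 88 days from May 21, 2001 (when the final determination letter is issued) gives a deadline of Aug 17, 2001; Aug 24, 2001 misses that deadline by 7 days.

Step 7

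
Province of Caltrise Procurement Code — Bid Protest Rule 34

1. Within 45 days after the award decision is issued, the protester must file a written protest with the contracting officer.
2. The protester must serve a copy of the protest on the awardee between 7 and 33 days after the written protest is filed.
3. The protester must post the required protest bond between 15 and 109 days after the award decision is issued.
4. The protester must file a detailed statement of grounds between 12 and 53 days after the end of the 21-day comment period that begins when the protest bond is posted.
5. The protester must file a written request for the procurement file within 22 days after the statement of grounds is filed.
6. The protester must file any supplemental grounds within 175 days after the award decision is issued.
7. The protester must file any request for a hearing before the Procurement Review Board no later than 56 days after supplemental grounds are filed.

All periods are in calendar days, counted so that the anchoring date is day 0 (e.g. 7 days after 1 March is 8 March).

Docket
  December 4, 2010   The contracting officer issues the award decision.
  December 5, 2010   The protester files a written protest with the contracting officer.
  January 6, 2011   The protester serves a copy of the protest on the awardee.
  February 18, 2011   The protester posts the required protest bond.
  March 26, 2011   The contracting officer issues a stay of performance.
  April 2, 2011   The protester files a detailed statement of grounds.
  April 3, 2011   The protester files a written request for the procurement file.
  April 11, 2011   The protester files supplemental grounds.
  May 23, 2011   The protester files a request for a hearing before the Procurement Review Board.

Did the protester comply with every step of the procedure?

(1) due by December 4, 2010 + 45 days = January 18, 2011; completed December 5, 2010, before the deadline.
(2) the permitted window runs from December 5, 2010 + 7 = December 12, 2010 to December 5, 2010 + 33 = January 7, 2011; done January 6, 2011, which is between those dates.
(3) the permitted window runs from December 4, 2010 + 15 = December 19, 2010 to December 4, 2010 + 109 = March 23, 2011; done February 18, 2011, which is between those dates.
(4) the permitted window runs from March 11, 2011 + 12 = March 23, 2011 to March 11, 2011 + 53 = May 3, 2011; April 2, 2011 falls inside that range.
(5) due by April 2, 2011 + 22 days = April 24, 2011; completed April 3, 2011, before the deadline.
(6) due by December 4, 2010 + 175 days = May 28, 2011; completed April 11, 2011, before the deadline.
(7) due by April 11, 2011 + 56 days = June 6, 2011; done May 23, 2011 — timely.

Yes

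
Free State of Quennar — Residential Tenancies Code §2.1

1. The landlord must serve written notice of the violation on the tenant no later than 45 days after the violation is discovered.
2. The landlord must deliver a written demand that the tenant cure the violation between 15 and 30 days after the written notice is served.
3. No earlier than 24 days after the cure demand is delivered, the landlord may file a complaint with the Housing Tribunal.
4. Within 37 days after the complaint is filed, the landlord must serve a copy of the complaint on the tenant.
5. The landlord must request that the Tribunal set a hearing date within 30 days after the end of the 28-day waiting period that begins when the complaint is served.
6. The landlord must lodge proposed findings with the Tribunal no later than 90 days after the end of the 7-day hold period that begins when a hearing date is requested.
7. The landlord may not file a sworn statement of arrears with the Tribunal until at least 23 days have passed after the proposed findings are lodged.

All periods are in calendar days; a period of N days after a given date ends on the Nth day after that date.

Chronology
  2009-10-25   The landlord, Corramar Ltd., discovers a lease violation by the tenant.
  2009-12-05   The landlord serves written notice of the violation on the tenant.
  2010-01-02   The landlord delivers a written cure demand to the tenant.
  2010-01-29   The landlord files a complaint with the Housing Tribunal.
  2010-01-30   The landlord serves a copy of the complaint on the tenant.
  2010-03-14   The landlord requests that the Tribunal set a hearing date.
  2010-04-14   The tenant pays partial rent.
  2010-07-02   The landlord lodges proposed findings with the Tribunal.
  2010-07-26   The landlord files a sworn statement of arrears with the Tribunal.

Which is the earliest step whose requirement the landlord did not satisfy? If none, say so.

Step 1 — counting 45 days from 2009-10-25 (when the violation is discovered) gives a deadline of 2009-12-09; done 2009-12-05 — timely.
Step 2 — 15 and 30 days from 2009-12-05 (when the written notice is served) are 2009-12-20 and 2010-01-04 respectively; done 2010-01-02 — within the window.
Step 3 — must wait 24 days from 2010-01-02 (when the cure demand is delivered), so not before 2010-01-26; 2010-01-29 is on or after that date.
Step 4 — counting 37 days from 2010-01-29 (when the complaint is filed) gives a deadline of 2010-03-07; done 2010-01-30 — timely.
Step 5 — counting 30 days from 2010-02-27 (end of the 28-day waiting period, which began when the complaint is served on 2010-01-30) gives a deadline of 2010-03-29; done 2010-03-14 — timely.
Step 6 — counting 90 days from 2010-03-21 (end of the 7-day hold period, which began when a hearing date is requested on 2010-03-14) gives a deadline of 2010-06-19; done 2010-07-02 — 13 days late.

Step 6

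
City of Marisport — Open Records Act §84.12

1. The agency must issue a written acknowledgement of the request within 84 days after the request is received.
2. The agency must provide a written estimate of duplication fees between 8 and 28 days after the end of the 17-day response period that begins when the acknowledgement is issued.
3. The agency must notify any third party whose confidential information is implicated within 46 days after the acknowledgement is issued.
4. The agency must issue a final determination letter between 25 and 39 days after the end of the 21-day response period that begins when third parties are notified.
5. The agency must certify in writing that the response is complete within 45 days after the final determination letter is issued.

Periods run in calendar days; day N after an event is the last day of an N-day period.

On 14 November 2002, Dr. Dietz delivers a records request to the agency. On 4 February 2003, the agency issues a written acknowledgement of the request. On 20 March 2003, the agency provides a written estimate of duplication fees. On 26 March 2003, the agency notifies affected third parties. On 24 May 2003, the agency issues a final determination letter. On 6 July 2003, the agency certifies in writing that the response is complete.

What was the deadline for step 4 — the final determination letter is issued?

25 May 2003

Third parties are notified on 26 March 2003; the 21-day response period therefore ends 16 April 2003, and step 4 runs from that date. The window is 25–39 days after 16 April 2003; it closes on 25 May 2003.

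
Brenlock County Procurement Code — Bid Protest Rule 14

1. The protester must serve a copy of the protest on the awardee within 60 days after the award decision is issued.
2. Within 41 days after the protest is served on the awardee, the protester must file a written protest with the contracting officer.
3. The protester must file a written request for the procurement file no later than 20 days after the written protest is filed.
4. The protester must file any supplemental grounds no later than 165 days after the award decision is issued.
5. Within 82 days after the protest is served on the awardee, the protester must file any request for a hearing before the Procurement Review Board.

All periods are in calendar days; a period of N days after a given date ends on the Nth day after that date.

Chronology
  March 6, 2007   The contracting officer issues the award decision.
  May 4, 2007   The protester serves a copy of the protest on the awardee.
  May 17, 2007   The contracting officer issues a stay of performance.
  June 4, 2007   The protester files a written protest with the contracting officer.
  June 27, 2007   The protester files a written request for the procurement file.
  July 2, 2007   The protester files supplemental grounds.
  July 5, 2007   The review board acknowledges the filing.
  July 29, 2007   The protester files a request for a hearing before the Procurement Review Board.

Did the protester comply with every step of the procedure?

No

(1) due by March 6, 2007 + 60 days = May 5, 2007; completed May 4, 2007, before the deadline.
(2) due by May 4, 2007 + 41 days = June 14, 2007; completed June 4, 2007, before the deadline.
(3) due by June 4, 2007 + 20 days = June 24, 2007; June 27, 2007 misses that deadline by 3 days.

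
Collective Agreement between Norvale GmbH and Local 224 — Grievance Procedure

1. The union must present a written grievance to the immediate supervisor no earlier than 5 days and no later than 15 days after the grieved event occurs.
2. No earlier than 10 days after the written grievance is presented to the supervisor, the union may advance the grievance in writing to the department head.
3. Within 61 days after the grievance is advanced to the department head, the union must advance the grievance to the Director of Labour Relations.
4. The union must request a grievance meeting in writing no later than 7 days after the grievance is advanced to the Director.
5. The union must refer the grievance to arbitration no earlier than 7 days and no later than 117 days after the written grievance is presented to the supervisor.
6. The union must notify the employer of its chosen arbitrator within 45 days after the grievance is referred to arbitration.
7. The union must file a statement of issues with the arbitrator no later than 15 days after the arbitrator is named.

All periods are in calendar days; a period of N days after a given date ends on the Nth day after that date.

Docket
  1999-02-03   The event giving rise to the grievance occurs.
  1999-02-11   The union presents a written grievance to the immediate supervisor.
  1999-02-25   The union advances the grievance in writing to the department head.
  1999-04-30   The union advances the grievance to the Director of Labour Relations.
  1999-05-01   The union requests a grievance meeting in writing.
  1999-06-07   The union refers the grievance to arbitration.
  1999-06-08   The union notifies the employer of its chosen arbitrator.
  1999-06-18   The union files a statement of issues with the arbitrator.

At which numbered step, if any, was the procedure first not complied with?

Step 1 — 5 and 15 days from 1999-02-03 (when the grieved event occurs) are 1999-02-08 and 1999-02-18 respectively; done 1999-02-11, which is between those dates.
Step 2 — must wait 10 days from 1999-02-11 (when the written grievance is presented to the supervisor), so not before 1999-02-21; 1999-02-25 is on or after that date.
Step 3 — counting 61 days from 1999-02-25 (when the grievance is advanced to the department head) gives a deadline of 1999-04-27; 1999-04-30 misses that deadline by 3 days.

Step 3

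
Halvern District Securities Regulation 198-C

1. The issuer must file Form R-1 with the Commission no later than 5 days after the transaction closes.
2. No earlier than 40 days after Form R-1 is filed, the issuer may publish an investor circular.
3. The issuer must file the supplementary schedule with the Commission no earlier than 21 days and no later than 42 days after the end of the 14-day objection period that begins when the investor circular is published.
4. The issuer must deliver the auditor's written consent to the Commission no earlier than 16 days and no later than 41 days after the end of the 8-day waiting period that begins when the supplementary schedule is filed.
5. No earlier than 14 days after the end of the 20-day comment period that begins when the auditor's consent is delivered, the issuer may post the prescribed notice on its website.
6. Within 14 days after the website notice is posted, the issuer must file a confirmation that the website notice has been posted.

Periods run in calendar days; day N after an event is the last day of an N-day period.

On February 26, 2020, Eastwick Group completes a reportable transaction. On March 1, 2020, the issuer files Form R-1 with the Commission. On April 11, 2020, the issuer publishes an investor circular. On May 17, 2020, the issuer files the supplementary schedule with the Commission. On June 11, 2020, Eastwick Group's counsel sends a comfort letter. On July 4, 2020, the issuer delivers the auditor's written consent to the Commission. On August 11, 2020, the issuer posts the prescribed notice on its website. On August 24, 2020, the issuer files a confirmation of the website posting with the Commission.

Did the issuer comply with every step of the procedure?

Yes

Step 1 — counting 5 days from February 26, 2020 (when the transaction closes) gives a deadline of March 2, 2020; done March 1, 2020 — timely.
Step 2 — must wait 40 days from March 1, 2020 (when Form R-1 is filed), so not before April 10, 2020; done April 11, 2020, after the minimum wait.
Step 3 — 21 and 42 days from April 25, 2020 (end of the 14-day objection period, which began when the investor circular is published on April 11, 2020) are May 16, 2020 and June 6, 2020 respectively; May 17, 2020 falls inside that range.
Step 4 — 16 and 41 days from May 25, 2020 (end of the 8-day waiting period, which began when the supplementary schedule is filed on May 17, 2020) are June 10, 2020 and July 5, 2020 respectively; done July 4, 2020, which is between those dates.
Step 5 — must wait 14 days from July 24, 2020 (end of the 20-day comment period, which began when the auditor's consent is delivered on July 4, 2020), so not before August 7, 2020; done August 11, 2020, after the minimum wait.
Step 6 — counting 14 days from August 11, 2020 (when the website notice is posted) gives a deadline of August 25, 2020; done August 24, 2020 — timely.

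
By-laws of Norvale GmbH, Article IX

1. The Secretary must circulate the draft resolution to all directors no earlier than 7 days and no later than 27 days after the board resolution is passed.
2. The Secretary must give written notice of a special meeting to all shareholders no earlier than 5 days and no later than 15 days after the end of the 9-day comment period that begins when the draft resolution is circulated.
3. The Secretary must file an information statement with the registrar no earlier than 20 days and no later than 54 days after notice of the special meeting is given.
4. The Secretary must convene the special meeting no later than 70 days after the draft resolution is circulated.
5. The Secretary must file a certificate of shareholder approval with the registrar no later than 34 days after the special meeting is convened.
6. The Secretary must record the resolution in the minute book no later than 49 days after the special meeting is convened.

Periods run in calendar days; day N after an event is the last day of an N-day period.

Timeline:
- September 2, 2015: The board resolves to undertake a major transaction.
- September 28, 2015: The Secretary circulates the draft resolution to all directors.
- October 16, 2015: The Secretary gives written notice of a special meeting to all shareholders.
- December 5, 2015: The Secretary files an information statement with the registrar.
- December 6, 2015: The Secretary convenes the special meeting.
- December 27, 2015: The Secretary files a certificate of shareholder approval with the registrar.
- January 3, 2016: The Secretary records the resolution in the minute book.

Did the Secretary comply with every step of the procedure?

(1) the permitted window runs from September 2, 2015 + 7 = September 9, 2015 to September 2, 2015 + 27 = September 29, 2015; done September 28, 2015, which is between those dates.
(2) the permitted window runs from October 7, 2015 + 5 = October 12, 2015 to October 7, 2015 + 15 = October 22, 2015; done October 16, 2015 — within the window.
(3) the permitted window runs from October 16, 2015 + 20 = November 5, 2015 to October 16, 2015 + 54 = December 9, 2015; done December 5, 2015 — within the window.
(4) due by September 28, 2015 + 70 days = December 7, 2015; December 6, 2015 is within that limit.
(5) due by December 6, 2015 + 34 days = January 9, 2016; December 27, 2015 is within that limit.
(6) due by December 6, 2015 + 49 days = January 24, 2016; done January 3, 2016 — timely.

Yes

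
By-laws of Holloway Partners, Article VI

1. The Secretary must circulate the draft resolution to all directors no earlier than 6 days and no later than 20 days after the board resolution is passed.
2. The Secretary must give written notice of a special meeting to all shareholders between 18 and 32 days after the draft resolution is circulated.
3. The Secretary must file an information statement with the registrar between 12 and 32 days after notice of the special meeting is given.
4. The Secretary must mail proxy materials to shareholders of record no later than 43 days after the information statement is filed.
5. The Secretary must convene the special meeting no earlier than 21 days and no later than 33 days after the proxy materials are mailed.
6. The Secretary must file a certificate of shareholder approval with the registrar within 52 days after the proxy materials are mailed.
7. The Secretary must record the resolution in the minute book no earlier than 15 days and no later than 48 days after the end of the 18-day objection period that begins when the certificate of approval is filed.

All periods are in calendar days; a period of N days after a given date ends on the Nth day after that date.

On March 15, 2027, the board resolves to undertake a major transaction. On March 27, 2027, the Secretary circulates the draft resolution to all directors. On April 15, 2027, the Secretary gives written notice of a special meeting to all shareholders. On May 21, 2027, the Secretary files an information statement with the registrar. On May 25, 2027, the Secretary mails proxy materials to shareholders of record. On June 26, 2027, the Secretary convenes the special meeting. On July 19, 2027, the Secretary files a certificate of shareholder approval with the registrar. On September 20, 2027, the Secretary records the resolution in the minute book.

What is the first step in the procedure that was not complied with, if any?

Step 3

(1) the permitted window runs from March 15, 2027 + 6 = March 21, 2027 to March 15, 2027 + 20 = April 4, 2027; done March 27, 2027, which is between those dates.
(2) the permitted window runs from March 27, 2027 + 18 = April 14, 2027 to March 27, 2027 + 32 = April 28, 2027; April 15, 2027 falls inside that range.
(3) the permitted window runs from April 15, 2027 + 12 = April 27, 2027 to April 15, 2027 + 32 = May 17, 2027; May 21, 2027 is 4 days past the end of the window.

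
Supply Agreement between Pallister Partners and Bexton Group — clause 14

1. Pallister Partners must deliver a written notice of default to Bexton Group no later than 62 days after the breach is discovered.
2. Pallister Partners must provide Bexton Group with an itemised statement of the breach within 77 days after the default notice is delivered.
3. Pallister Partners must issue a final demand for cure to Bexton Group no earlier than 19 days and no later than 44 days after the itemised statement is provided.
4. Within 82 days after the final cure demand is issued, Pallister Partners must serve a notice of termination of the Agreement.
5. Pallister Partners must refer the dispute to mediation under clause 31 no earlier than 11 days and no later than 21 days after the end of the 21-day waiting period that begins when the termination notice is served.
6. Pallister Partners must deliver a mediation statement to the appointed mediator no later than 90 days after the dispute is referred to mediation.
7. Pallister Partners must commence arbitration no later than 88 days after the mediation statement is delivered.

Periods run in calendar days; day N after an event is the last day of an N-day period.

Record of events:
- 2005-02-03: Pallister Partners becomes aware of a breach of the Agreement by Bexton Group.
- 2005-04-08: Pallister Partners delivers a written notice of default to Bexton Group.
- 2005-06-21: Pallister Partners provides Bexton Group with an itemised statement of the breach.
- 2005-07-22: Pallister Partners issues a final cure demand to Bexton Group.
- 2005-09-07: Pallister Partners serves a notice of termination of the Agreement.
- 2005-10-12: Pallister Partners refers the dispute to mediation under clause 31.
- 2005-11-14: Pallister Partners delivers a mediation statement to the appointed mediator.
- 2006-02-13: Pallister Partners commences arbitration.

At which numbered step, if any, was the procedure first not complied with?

Step 1

Step 1: 62 days after 2005-02-03 (when the breach is discovered) is 2005-04-06; not done until 2005-04-08, 2 days after the deadline.
That is the first point of non-compliance.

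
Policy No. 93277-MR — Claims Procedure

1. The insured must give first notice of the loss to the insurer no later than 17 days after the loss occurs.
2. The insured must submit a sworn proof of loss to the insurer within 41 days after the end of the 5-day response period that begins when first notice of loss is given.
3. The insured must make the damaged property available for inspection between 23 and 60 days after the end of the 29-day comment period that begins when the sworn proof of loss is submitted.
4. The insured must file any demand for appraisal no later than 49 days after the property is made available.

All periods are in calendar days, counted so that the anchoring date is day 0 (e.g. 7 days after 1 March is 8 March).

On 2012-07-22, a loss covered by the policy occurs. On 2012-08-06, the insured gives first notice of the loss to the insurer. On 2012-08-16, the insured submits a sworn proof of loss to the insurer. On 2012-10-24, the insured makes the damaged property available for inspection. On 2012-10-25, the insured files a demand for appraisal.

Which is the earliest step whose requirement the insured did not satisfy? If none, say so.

None — every step was satisfied

(1) due by 2012-07-22 + 17 days = 2012-08-08; completed 2012-08-06, before the deadline.
(2) due by 2012-08-11 + 41 days = 2012-09-21; 2012-08-16 is within that limit.
(3) the permitted window runs from 2012-09-14 + 23 = 2012-10-07 to 2012-09-14 + 60 = 2012-11-13; 2012-10-24 falls inside that range.
(4) due by 2012-10-24 + 49 days = 2012-12-12; done 2012-10-25 — timely.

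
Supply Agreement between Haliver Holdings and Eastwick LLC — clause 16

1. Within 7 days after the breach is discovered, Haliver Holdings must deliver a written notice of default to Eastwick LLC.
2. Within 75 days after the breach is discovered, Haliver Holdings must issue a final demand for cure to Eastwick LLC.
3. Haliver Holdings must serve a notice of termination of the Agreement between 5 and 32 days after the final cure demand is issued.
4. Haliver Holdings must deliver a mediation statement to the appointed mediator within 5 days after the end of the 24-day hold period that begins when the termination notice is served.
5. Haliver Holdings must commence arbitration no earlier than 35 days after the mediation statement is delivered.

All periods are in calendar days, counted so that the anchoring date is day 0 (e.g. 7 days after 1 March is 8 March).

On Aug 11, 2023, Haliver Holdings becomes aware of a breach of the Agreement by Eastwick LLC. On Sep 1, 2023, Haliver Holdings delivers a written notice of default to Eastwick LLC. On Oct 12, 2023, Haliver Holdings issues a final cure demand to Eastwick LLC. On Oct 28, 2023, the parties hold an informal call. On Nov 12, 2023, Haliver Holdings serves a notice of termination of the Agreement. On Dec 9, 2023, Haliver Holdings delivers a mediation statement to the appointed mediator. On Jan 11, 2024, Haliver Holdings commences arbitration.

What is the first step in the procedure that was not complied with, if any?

(1) due by Aug 11, 2023 + 7 days = Aug 18, 2023; Sep 1, 2023 misses that deadline by 14 days.
No need to go further; step 1 was not satisfied.

Step 1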